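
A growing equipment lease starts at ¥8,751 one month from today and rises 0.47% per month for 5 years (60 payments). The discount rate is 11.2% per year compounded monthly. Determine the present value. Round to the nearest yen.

¥455,622

Periodic rate r = 0.112/12 per month; n is counted in months.
Growing ordinary annuity: PV = PMT₁ × [1 − ((1+g)/(1+r))^n] / (r − g) = 8,751 × [1 − ((1+0.0047)/(1+r))^60] / (r − 0.0047) = ¥455,622.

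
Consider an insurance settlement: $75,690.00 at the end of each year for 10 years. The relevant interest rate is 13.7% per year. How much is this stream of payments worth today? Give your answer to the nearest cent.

This is an ordinary annuity: 10 payments of $75,690.00 at the end of each year.
Periodic rate r = 0.137 per year.
PV = PMT × [(1 − (1+r)^−n)/r] = 75,690 × [1 − (1+r)^−10] / r = $399,474.05

$399,474.05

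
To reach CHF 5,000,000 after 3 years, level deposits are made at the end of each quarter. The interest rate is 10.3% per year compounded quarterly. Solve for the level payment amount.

CHF 360,901.80

Level ordinary annuity; solve FV = PMT × [((1+r)^n − 1)/r] for PMT.
Periodic rate r = 0.103/4 per quarter; n is counted in quarters.
With n = 12: PMT = 5,000,000 / ([((1+r)^n − 1)/r]) = CHF 360,901.80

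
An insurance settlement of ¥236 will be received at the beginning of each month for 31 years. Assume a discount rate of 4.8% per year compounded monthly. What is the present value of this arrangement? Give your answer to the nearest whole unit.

¥45,819

This is an annuity due: 372 payments of ¥236 at the beginning of each month.
Periodic rate r = 0.048/12 per month; n is counted in months.
PV = PMT × [(1 − (1+r)^−n)/r] × (1+r) = 236 × [1 − (1+r)^−372] / r × (1+r) = ¥45,819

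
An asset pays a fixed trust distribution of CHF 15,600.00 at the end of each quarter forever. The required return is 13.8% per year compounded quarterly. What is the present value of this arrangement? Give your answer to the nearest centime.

CHF 452,173.91

Periodic rate r = 0.138/4 per quarter.
Level perpetuity: PV = PMT / r = 15,600 / (0.138/4) = CHF 452,173.91.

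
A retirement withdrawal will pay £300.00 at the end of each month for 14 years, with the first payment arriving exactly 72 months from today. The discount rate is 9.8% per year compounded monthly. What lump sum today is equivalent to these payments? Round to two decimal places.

Ordinary annuity of 168 payments, first payment at period 72.
Periodic rate r = 0.098/12 per month; n is counted in months.
The ordinary-annuity PV formula values the stream one period before the first payment (period 71); discount that back 71 periods:
PV₀ = 300 × [1 − (1+r)^−168] / r × (1+r)^−71 = £15,361.28

£15,361.28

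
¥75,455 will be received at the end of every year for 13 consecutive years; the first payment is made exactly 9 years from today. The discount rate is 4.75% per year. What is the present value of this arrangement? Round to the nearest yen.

¥496,419

Ordinary annuity of 13 payments, first payment at period 9.
Periodic rate r = 0.0475 per year.
The ordinary-annuity PV formula values the stream one period before the first payment (period 8); discount that back 8 periods:
PV₀ = 75,455 × [1 − (1+r)^−13] / r × (1+r)^−8 = ¥496,419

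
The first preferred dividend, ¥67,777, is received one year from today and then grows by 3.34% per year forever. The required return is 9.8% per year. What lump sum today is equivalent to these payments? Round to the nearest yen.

¥1,049,180

Periodic rate r = 0.098 per year.
Growing perpetuity (Gordon): PV = PMT₁ / (r − g) = 67,777 / (r − 0.0334) = ¥1,049,180.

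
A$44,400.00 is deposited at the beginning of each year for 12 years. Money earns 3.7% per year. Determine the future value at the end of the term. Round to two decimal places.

A$680,043.12

This is an annuity due: 12 deposits of A$44,400.00 at the beginning of each year.
Periodic rate r = 0.037 per year.
FV = PMT × [((1+r)^n − 1)/r] × (1+r) = 44,400 × [(1+r)^12 − 1] / r × (1+r) = A$680,043.12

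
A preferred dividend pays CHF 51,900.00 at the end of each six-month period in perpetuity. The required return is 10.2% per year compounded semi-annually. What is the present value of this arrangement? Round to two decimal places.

CHF 1,017,647.06

Periodic rate r = 0.102/2 per half-year.
Level perpetuity: PV = PMT / r = 51,900 / (0.102/2) = CHF 1,017,647.06.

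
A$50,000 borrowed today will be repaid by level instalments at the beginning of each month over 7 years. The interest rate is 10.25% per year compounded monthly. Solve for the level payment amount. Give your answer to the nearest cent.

Level annuity due; solve PV = PMT × [(1 − (1+r)^−n)/r] × (1+r) for PMT.
Periodic rate r = 0.1025/12 per month; n is counted in months.
With n = 84: PMT = 50,000 / ([(1 − (1+r)^−n)/r] × (1+r)) = A$829.45

A$829.45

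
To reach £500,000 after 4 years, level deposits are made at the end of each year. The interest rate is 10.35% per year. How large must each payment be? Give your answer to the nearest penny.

Level ordinary annuity; solve FV = PMT × [((1+r)^n − 1)/r] for PMT.
Periodic rate r = 0.1035 per year.
With n = 4: PMT = 500,000 / ([((1+r)^n − 1)/r]) = £107,182.11

£107,182.11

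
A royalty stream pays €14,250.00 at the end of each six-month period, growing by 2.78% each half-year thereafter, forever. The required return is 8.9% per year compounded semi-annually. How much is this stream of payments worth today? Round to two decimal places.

Periodic rate r = 0.089/2 per half-year.
Growing perpetuity (Gordon): PV = PMT₁ / (r − g) = 14,250 / (r − 0.0278) = €853,293.41.

€853,293.41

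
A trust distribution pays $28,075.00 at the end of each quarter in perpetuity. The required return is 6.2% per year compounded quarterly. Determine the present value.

Periodic rate r = 0.062/4 per quarter.
Level perpetuity: PV = PMT / r = 28,075 / (0.062/4) = $1,811,290.32.

$1,811,290.32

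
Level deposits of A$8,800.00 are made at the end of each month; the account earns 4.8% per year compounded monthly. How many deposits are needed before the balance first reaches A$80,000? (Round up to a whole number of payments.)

Periodic rate r = 0.048/12 per month; n is counted in months.
Ordinary annuity FV: 80,000 = 8,800 × [((1+r)^n − 1)/r].
(1+r)^n = 1 + 80,000 × r / 8,800, so n = ln(1 + 80,000·r/8,800) / ln(1+r) = 8.95.
Round up to a whole number of payments: n = 9.

9 payments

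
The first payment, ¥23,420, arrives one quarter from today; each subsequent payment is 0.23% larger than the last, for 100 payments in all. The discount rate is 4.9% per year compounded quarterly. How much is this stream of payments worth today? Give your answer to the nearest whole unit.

¥1,477,256

Periodic rate r = 0.049/4 per quarter; n is counted in quarters.
Growing ordinary annuity: PV = PMT₁ × [1 − ((1+g)/(1+r))^n] / (r − g) = 23,420 × [1 − ((1+0.0023)/(1+r))^100] / (r − 0.0023) = ¥1,477,256.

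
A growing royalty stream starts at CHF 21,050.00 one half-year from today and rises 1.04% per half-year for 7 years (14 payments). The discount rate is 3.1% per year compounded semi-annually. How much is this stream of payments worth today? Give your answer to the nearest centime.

CHF 280,916.22

Periodic rate r = 0.031/2 per half-year; n is counted in half-years.
Growing ordinary annuity: PV = PMT₁ × [1 − ((1+g)/(1+r))^n] / (r − g) = 21,050 × [1 − ((1+0.0104)/(1+r))^14] / (r − 0.0104) = CHF 280,916.22.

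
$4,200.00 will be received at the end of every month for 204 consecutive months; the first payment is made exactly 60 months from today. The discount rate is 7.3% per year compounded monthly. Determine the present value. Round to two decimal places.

$342,649.59

Ordinary annuity of 204 payments, first payment at period 60.
Periodic rate r = 0.073/12 per month; n is counted in months.
The ordinary-annuity PV formula values the stream one period before the first payment (period 59); discount that back 59 periods:
PV₀ = 4,200 × [1 − (1+r)^−204] / r × (1+r)^−59 = $342,649.59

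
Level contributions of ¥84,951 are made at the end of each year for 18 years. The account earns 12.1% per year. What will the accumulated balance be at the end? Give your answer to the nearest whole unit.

¥4,784,284

This is an ordinary annuity: 18 deposits of ¥84,951 at the end of each year.
Periodic rate r = 0.121 per year.
FV = PMT × [((1+r)^n − 1)/r] = 84,951 × [(1+r)^18 − 1] / r = ¥4,784,284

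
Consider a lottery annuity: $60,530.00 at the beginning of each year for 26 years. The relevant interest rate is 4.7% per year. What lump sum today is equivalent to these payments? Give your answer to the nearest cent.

$939,889.44

This is an annuity due: 26 payments of $60,530.00 at the beginning of each year.
Periodic rate r = 0.047 per year.
PV = PMT × [(1 − (1+r)^−n)/r] × (1+r) = 60,530 × [1 − (1+r)^−26] / r × (1+r) = $939,889.44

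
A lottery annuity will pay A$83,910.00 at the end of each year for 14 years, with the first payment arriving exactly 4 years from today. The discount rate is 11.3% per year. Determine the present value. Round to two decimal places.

Ordinary annuity of 14 payments, first payment at period 4.
Periodic rate r = 0.113 per year.
The ordinary-annuity PV formula values the stream one period before the first payment (period 3); discount that back 3 periods:
PV₀ = 83,910 × [1 − (1+r)^−14] / r × (1+r)^−3 = A$418,265.09

A$418,265.09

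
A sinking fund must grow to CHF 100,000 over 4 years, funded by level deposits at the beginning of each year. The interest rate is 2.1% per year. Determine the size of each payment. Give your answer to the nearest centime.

Level annuity due; solve FV = PMT × [((1+r)^n − 1)/r] × (1+r) for PMT.
Periodic rate r = 0.021 per year.
With n = 4: PMT = 100,000 / ([((1+r)^n − 1)/r] × (1+r)) = CHF 23,727.85

CHF 23,727.85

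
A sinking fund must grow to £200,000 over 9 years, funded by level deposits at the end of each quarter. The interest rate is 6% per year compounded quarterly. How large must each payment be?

£4,230.48

Level ordinary annuity; solve FV = PMT × [((1+r)^n − 1)/r] for PMT.
Periodic rate r = 0.06/4 per quarter; n is counted in quarters.
With n = 36: PMT = 200,000 / ([((1+r)^n − 1)/r]) = £4,230.48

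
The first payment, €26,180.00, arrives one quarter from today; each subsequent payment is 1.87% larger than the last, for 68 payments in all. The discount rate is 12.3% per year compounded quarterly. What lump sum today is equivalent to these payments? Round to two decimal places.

Periodic rate r = 0.123/4 per quarter; n is counted in quarters.
Growing ordinary annuity: PV = PMT₁ × [1 − ((1+g)/(1+r))^n] / (r − g) = 26,180 × [1 − ((1+0.0187)/(1+r))^68] / (r − 0.0187) = €1,196,042.58.

€1,196,042.58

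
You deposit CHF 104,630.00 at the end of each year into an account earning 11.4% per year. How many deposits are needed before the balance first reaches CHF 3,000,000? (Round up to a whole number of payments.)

14 payments

Periodic rate r = 0.114 per year.
Ordinary annuity FV: 3,000,000 = 104,630 × [((1+r)^n − 1)/r].
(1+r)^n = 1 + 3,000,000 × r / 104,630, so n = ln(1 + 3,000,000·r/104,630) / ln(1+r) = 13.44.
Round up to a whole number of payments: n = 14.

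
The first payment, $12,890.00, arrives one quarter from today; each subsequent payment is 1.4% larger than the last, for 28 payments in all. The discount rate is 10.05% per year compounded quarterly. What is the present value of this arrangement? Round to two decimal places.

Periodic rate r = 0.1005/4 per quarter; n is counted in quarters.
Growing ordinary annuity: PV = PMT₁ × [1 − ((1+g)/(1+r))^n] / (r − g) = 12,890 × [1 − ((1+0.014)/(1+r))^28] / (r − 0.014) = $305,031.77.

$305,031.77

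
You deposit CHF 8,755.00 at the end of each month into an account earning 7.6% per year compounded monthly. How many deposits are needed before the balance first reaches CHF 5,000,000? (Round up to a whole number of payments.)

Periodic rate r = 0.076/12 per month; n is counted in months.
Ordinary annuity FV: 5,000,000 = 8,755 × [((1+r)^n − 1)/r].
(1+r)^n = 1 + 5,000,000 × r / 8,755, so n = ln(1 + 5,000,000·r/8,755) / ln(1+r) = 242.30.
Round up to a whole number of payments: n = 243.

243 payments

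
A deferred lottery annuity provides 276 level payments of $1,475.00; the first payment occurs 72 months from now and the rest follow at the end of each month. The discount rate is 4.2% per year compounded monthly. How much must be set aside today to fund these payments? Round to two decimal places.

$203,474.06

Ordinary annuity of 276 payments, first payment at period 72.
Periodic rate r = 0.042/12 per month; n is counted in months.
The ordinary-annuity PV formula values the stream one period before the first payment (period 71); discount that back 71 periods:
PV₀ = 1,475 × [1 − (1+r)^−276] / r × (1+r)^−71 = $203,474.06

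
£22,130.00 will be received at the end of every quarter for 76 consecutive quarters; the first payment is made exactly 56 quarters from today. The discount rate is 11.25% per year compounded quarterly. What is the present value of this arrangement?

Ordinary annuity of 76 payments, first payment at period 56.
Periodic rate r = 0.1125/4 per quarter; n is counted in quarters.
The ordinary-annuity PV formula values the stream one period before the first payment (period 55); discount that back 55 periods:
PV₀ = 22,130 × [1 − (1+r)^−76] / r × (1+r)^−55 = £150,353.73

£150,353.73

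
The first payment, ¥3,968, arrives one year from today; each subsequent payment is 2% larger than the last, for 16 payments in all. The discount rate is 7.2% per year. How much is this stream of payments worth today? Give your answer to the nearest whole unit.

Periodic rate r = 0.072 per year.
Growing ordinary annuity: PV = PMT₁ × [1 − ((1+g)/(1+r))^n] / (r − g) = 3,968 × [1 − ((1+0.02)/(1+r))^16] / (r − 0.02) = ¥41,868.

¥41,868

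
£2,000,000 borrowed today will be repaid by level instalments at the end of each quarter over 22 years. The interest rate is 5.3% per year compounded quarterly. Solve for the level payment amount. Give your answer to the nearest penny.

£38,630.08

Level ordinary annuity; solve PV = PMT × [(1 − (1+r)^−n)/r] for PMT.
Periodic rate r = 0.053/4 per quarter; n is counted in quarters.
With n = 88: PMT = 2,000,000 / ([(1 − (1+r)^−n)/r]) = £38,630.08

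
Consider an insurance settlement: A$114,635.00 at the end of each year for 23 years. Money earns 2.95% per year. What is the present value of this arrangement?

A$1,894,850.20

This is an ordinary annuity: 23 payments of A$114,635.00 at the end of each year.
Periodic rate r = 0.0295 per year.
PV = PMT × [(1 − (1+r)^−n)/r] = 114,635 × [1 − (1+r)^−23] / r = A$1,894,850.20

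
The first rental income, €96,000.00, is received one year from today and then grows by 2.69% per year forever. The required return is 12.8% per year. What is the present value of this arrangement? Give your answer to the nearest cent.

€949,554.90

Periodic rate r = 0.128 per year.
Growing perpetuity (Gordon): PV = PMT₁ / (r − g) = 96,000 / (r − 0.0269) = €949,554.90.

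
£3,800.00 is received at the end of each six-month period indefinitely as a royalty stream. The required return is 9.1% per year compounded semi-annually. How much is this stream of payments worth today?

£83,516.48

Periodic rate r = 0.091/2 per half-year.
Level perpetuity: PV = PMT / r = 3,800 / (0.091/2) = £83,516.48.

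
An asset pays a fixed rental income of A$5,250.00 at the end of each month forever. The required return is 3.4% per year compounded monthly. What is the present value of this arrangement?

A$1,852,941.18

Periodic rate r = 0.034/12 per month.
Level perpetuity: PV = PMT / r = 5,250 / (0.034/12) = A$1,852,941.18.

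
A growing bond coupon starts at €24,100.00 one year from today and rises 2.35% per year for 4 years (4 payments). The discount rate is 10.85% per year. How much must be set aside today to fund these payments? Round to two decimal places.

Periodic rate r = 0.1085 per year.
Growing ordinary annuity: PV = PMT₁ × [1 − ((1+g)/(1+r))^n] / (r − g) = 24,100 × [1 − ((1+0.0235)/(1+r))^4] / (r − 0.0235) = €77,463.23.

€77,463.23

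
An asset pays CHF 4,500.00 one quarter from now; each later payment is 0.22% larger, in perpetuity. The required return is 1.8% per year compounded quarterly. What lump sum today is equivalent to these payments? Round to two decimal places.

CHF 1,956,521.74

Periodic rate r = 0.018/4 per quarter.
Growing perpetuity (Gordon): PV = PMT₁ / (r − g) = 4,500 / (r − 0.0022) = CHF 1,956,521.74.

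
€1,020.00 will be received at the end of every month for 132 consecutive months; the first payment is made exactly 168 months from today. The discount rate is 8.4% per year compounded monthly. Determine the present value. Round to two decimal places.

Ordinary annuity of 132 payments, first payment at period 168.
Periodic rate r = 0.084/12 per month; n is counted in months.
The ordinary-annuity PV formula values the stream one period before the first payment (period 167); discount that back 167 periods:
PV₀ = 1,020 × [1 − (1+r)^−132] / r × (1+r)^−167 = €27,354.39

€27,354.39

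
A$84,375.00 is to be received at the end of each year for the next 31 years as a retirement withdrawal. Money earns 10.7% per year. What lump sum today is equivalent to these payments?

A$754,802.96

This is an ordinary annuity: 31 payments of A$84,375.00 at the end of each year.
Periodic rate r = 0.107 per year.
PV = PMT × [(1 − (1+r)^−n)/r] = 84,375 × [1 − (1+r)^−31] / r = A$754,802.96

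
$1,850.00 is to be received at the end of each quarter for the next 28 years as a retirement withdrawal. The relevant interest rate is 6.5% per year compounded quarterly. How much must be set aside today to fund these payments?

This is an ordinary annuity: 112 payments of $1,850.00 at the end of each quarter.
Periodic rate r = 0.065/4 per quarter; n is counted in quarters.
PV = PMT × [(1 − (1+r)^−n)/r] = 1,850 × [1 − (1+r)^−112] / r = $95,128.31

$95,128.31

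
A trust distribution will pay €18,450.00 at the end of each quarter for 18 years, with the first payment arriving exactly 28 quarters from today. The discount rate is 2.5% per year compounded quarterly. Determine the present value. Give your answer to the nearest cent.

€901,860.64

Ordinary annuity of 72 payments, first payment at period 28.
Periodic rate r = 0.025/4 per quarter; n is counted in quarters.
The ordinary-annuity PV formula values the stream one period before the first payment (period 27); discount that back 27 periods:
PV₀ = 18,450 × [1 − (1+r)^−72] / r × (1+r)^−27 = €901,860.64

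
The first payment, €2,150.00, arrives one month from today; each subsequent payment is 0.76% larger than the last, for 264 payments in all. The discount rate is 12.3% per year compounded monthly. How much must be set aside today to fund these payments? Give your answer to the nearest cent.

Periodic rate r = 0.123/12 per month; n is counted in months.
Growing ordinary annuity: PV = PMT₁ × [1 − ((1+g)/(1+r))^n] / (r − g) = 2,150 × [1 − ((1+0.0076)/(1+r))^264] / (r − 0.0076) = €405,767.67.

€405,767.67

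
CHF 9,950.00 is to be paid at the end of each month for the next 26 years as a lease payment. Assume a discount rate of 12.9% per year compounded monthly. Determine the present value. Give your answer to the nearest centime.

CHF 892,653.45

This is an ordinary annuity: 312 payments of CHF 9,950.00 at the end of each month.
Periodic rate r = 0.129/12 per month; n is counted in months.
PV = PMT × [(1 − (1+r)^−n)/r] = 9,950 × [1 − (1+r)^−312] / r = CHF 892,653.45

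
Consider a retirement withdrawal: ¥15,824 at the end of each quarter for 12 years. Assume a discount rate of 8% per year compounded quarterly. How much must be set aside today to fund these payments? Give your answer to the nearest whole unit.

This is an ordinary annuity: 48 payments of ¥15,824 at the end of each quarter.
Periodic rate r = 0.08/4 per quarter; n is counted in quarters.
PV = PMT × [(1 − (1+r)^−n)/r] = 15,824 × [1 − (1+r)^−48] / r = ¥485,371

¥485,371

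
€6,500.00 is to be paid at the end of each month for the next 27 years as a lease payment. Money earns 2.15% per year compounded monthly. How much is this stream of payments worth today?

This is an ordinary annuity: 324 payments of €6,500.00 at the end of each month.
Periodic rate r = 0.0215/12 per month; n is counted in months.
PV = PMT × [(1 − (1+r)^−n)/r] = 6,500 × [1 − (1+r)^−324] / r = €1,596,608.36

€1,596,608.36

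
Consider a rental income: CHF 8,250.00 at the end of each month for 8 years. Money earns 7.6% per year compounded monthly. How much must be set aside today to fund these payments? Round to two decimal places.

This is an ordinary annuity: 96 payments of CHF 8,250.00 at the end of each month.
Periodic rate r = 0.076/12 per month; n is counted in months.
PV = PMT × [(1 − (1+r)^−n)/r] = 8,250 × [1 − (1+r)^−96] / r = CHF 592,067.57

CHF 592,067.57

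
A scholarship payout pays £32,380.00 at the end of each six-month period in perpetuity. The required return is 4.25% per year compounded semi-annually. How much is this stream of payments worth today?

£1,523,764.71

Periodic rate r = 0.0425/2 per half-year.
Level perpetuity: PV = PMT / r = 32,380 / (0.0425/2) = £1,523,764.71.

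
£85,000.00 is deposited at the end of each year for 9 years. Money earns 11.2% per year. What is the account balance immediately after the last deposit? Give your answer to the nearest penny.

£1,214,148.22

This is an ordinary annuity: 9 deposits of £85,000.00 at the end of each year.
Periodic rate r = 0.112 per year.
FV = PMT × [((1+r)^n − 1)/r] = 85,000 × [(1+r)^9 − 1] / r = £1,214,148.22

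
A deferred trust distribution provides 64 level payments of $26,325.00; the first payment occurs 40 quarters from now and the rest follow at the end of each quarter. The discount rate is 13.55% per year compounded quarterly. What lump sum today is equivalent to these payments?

$186,815.98

Ordinary annuity of 64 payments, first payment at period 40.
Periodic rate r = 0.1355/4 per quarter; n is counted in quarters.
The ordinary-annuity PV formula values the stream one period before the first payment (period 39); discount that back 39 periods:
PV₀ = 26,325 × [1 − (1+r)^−64] / r × (1+r)^−39 = $186,815.98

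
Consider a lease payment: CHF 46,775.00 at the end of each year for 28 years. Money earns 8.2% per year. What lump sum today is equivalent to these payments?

This is an ordinary annuity: 28 payments of CHF 46,775.00 at the end of each year.
Periodic rate r = 0.082 per year.
PV = PMT × [(1 − (1+r)^−n)/r] = 46,775 × [1 − (1+r)^−28] / r = CHF 507,644.61

CHF 507,644.61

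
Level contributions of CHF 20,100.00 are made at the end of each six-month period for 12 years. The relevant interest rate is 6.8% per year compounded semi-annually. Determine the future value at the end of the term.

CHF 727,718.07

This is an ordinary annuity: 24 deposits of CHF 20,100.00 at the end of each six-month period.
Periodic rate r = 0.068/2 per half-year; n is counted in half-years.
FV = PMT × [((1+r)^n − 1)/r] = 20,100 × [(1+r)^24 − 1] / r = CHF 727,718.07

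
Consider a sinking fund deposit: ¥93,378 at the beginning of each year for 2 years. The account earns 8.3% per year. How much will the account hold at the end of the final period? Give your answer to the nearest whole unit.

This is an annuity due: 2 deposits of ¥93,378 at the beginning of each year.
Periodic rate r = 0.083 per year.
FV = PMT × [((1+r)^n − 1)/r] × (1+r) = 93,378 × [(1+r)^2 − 1] / r × (1+r) = ¥210,650

¥210,650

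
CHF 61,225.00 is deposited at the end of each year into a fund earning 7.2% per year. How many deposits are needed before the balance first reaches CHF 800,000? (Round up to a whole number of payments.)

Periodic rate r = 0.072 per year.
Ordinary annuity FV: 800,000 = 61,225 × [((1+r)^n − 1)/r].
(1+r)^n = 1 + 800,000 × r / 61,225, so n = ln(1 + 800,000·r/61,225) / ln(1+r) = 9.54.
Round up to a whole number of payments: n = 10.

10 payments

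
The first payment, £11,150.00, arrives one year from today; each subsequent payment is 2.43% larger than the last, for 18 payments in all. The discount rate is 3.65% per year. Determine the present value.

£175,424.00

Periodic rate r = 0.0365 per year.
Growing ordinary annuity: PV = PMT₁ × [1 − ((1+g)/(1+r))^n] / (r − g) = 11,150 × [1 − ((1+0.0243)/(1+r))^18] / (r − 0.0243) = £175,424.00.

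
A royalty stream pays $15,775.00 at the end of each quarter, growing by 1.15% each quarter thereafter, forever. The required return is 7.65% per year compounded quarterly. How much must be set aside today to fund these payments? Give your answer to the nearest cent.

Periodic rate r = 0.0765/4 per quarter.
Growing perpetuity (Gordon): PV = PMT₁ / (r − g) = 15,775 / (r − 0.0115) = $2,068,852.46.

$2,068,852.46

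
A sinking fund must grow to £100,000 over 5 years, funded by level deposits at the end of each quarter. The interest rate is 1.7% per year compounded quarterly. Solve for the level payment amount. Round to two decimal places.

Level ordinary annuity; solve FV = PMT × [((1+r)^n − 1)/r] for PMT.
Periodic rate r = 0.017/4 per quarter; n is counted in quarters.
With n = 20: PMT = 100,000 / ([((1+r)^n − 1)/r]) = £4,801.12

£4,801.12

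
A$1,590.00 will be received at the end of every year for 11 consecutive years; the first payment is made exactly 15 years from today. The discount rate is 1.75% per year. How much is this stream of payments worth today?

A$12,380.97

Ordinary annuity of 11 payments, first payment at period 15.
Periodic rate r = 0.0175 per year.
The ordinary-annuity PV formula values the stream one period before the first payment (period 14); discount that back 14 periods:
PV₀ = 1,590 × [1 − (1+r)^−11] / r × (1+r)^−14 = A$12,380.97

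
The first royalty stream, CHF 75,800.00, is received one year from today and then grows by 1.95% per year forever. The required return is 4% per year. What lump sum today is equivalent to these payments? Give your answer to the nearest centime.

Periodic rate r = 0.04 per year.
Growing perpetuity (Gordon): PV = PMT₁ / (r − g) = 75,800 / (r − 0.0195) = CHF 3,697,560.98.

CHF 3,697,560.98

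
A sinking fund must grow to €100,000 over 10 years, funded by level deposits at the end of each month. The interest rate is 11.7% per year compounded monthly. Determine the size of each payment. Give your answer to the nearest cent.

Level ordinary annuity; solve FV = PMT × [((1+r)^n − 1)/r] for PMT.
Periodic rate r = 0.117/12 per month; n is counted in months.
With n = 120: PMT = 100,000 / ([((1+r)^n − 1)/r]) = €442.42

€442.42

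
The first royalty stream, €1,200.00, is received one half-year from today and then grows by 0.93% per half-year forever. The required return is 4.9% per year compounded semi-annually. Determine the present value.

Periodic rate r = 0.049/2 per half-year.
Growing perpetuity (Gordon): PV = PMT₁ / (r − g) = 1,200 / (r − 0.0093) = €78,947.37.

€78,947.37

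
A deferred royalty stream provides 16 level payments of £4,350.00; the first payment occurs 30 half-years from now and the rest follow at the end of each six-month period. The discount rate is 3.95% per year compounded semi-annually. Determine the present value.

£33,562.82

Ordinary annuity of 16 payments, first payment at period 30.
Periodic rate r = 0.0395/2 per half-year; n is counted in half-years.
The ordinary-annuity PV formula values the stream one period before the first payment (period 29); discount that back 29 periods:
PV₀ = 4,350 × [1 − (1+r)^−16] / r × (1+r)^−29 = £33,562.82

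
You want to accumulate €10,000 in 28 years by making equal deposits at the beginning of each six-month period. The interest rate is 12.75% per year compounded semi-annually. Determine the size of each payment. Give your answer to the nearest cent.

Level annuity due; solve FV = PMT × [((1+r)^n − 1)/r] × (1+r) for PMT.
Periodic rate r = 0.1275/2 per half-year; n is counted in half-years.
With n = 56: PMT = 10,000 / ([((1+r)^n − 1)/r] × (1+r)) = €19.43

€19.43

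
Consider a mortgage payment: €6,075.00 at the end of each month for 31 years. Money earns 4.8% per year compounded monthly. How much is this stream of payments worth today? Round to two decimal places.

€1,174,760.55

This is an ordinary annuity: 372 payments of €6,075.00 at the end of each month.
Periodic rate r = 0.048/12 per month; n is counted in months.
PV = PMT × [(1 − (1+r)^−n)/r] = 6,075 × [1 − (1+r)^−372] / r = €1,174,760.55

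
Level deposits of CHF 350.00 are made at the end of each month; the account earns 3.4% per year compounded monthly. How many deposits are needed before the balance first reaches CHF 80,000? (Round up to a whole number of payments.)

177 payments

Periodic rate r = 0.034/12 per month; n is counted in months.
Ordinary annuity FV: 80,000 = 350 × [((1+r)^n − 1)/r].
(1+r)^n = 1 + 80,000 × r / 350, so n = ln(1 + 80,000·r/350) / ln(1+r) = 176.48.
Round up to a whole number of payments: n = 177.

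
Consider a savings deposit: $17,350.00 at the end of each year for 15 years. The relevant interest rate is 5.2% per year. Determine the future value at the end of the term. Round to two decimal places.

$380,073.33

This is an ordinary annuity: 15 deposits of $17,350.00 at the end of each year.
Periodic rate r = 0.052 per year.
FV = PMT × [((1+r)^n − 1)/r] = 17,350 × [(1+r)^15 − 1] / r = $380,073.33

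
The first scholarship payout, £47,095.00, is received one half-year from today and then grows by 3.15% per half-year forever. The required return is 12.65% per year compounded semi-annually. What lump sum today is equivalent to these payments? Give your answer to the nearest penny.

£1,483,307.09

Periodic rate r = 0.1265/2 per half-year.
Growing perpetuity (Gordon): PV = PMT₁ / (r − g) = 47,095 / (r − 0.0315) = £1,483,307.09.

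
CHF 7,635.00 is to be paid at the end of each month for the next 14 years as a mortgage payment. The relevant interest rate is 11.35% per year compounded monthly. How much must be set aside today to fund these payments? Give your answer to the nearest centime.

CHF 641,211.08

This is an ordinary annuity: 168 payments of CHF 7,635.00 at the end of each month.
Periodic rate r = 0.1135/12 per month; n is counted in months.
PV = PMT × [(1 − (1+r)^−n)/r] = 7,635 × [1 − (1+r)^−168] / r = CHF 641,211.08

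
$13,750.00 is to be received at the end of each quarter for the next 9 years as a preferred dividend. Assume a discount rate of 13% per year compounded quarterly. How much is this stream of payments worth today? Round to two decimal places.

$289,301.24

This is an ordinary annuity: 36 payments of $13,750.00 at the end of each quarter.
Periodic rate r = 0.13/4 per quarter; n is counted in quarters.
PV = PMT × [(1 − (1+r)^−n)/r] = 13,750 × [1 − (1+r)^−36] / r = $289,301.24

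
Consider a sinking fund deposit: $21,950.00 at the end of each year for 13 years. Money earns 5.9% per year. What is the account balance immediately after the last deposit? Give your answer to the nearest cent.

This is an ordinary annuity: 13 deposits of $21,950.00 at the end of each year.
Periodic rate r = 0.059 per year.
FV = PMT × [((1+r)^n − 1)/r] = 21,950 × [(1+r)^13 − 1] / r = $411,810.74

$411,810.74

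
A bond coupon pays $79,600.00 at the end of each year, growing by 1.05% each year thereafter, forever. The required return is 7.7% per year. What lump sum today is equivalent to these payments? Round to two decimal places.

$1,196,992.48

Periodic rate r = 0.077 per year.
Growing perpetuity (Gordon): PV = PMT₁ / (r − g) = 79,600 / (r − 0.0105) = $1,196,992.48.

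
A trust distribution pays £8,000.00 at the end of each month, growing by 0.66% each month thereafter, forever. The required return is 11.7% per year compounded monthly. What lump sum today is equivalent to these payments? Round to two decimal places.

£2,539,682.54

Periodic rate r = 0.117/12 per month.
Growing perpetuity (Gordon): PV = PMT₁ / (r − g) = 8,000 / (r − 0.0066) = £2,539,682.54.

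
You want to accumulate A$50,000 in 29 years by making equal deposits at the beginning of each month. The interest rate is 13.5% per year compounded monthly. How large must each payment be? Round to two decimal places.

A$11.57

Level annuity due; solve FV = PMT × [((1+r)^n − 1)/r] × (1+r) for PMT.
Periodic rate r = 0.135/12 per month; n is counted in months.
With n = 348: PMT = 50,000 / ([((1+r)^n − 1)/r] × (1+r)) = A$11.57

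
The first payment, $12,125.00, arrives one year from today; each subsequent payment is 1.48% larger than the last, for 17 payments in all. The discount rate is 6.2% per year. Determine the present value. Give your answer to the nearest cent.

$138,283.94

Periodic rate r = 0.062 per year.
Growing ordinary annuity: PV = PMT₁ × [1 − ((1+g)/(1+r))^n] / (r − g) = 12,125 × [1 − ((1+0.0148)/(1+r))^17] / (r − 0.0148) = $138,283.94.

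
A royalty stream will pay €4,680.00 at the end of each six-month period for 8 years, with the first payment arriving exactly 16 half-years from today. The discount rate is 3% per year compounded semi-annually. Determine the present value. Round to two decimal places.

Ordinary annuity of 16 payments, first payment at period 16.
Periodic rate r = 0.03/2 per half-year; n is counted in half-years.
The ordinary-annuity PV formula values the stream one period before the first payment (period 15); discount that back 15 periods:
PV₀ = 4,680 × [1 − (1+r)^−16] / r × (1+r)^−15 = €52,897.63

€52,897.63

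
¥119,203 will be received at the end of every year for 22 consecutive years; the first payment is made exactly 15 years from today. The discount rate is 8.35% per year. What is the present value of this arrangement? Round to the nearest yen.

Ordinary annuity of 22 payments, first payment at period 15.
Periodic rate r = 0.0835 per year.
The ordinary-annuity PV formula values the stream one period before the first payment (period 14); discount that back 14 periods:
PV₀ = 119,203 × [1 − (1+r)^−22] / r × (1+r)^−14 = ¥384,939

¥384,939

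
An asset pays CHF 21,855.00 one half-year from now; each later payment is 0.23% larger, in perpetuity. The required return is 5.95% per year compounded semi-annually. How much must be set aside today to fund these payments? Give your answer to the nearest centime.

Periodic rate r = 0.0595/2 per half-year.
Growing perpetuity (Gordon): PV = PMT₁ / (r − g) = 21,855 / (r − 0.0023) = CHF 796,174.86.

CHF 796,174.86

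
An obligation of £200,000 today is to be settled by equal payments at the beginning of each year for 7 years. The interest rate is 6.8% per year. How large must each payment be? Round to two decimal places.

Level annuity due; solve PV = PMT × [(1 − (1+r)^−n)/r] × (1+r) for PMT.
Periodic rate r = 0.068 per year.
With n = 7: PMT = 200,000 / ([(1 − (1+r)^−n)/r] × (1+r)) = £34,505.89

£34,505.89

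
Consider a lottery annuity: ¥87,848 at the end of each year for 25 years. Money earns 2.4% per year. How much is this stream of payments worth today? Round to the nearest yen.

¥1,637,213

This is an ordinary annuity: 25 payments of ¥87,848 at the end of each year.
Periodic rate r = 0.024 per year.
PV = PMT × [(1 − (1+r)^−n)/r] = 87,848 × [1 − (1+r)^−25] / r = ¥1,637,213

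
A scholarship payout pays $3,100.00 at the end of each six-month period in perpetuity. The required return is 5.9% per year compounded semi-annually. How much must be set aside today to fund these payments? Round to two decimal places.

$105,084.75

Periodic rate r = 0.059/2 per half-year.
Level perpetuity: PV = PMT / r = 3,100 / (0.059/2) = $105,084.75.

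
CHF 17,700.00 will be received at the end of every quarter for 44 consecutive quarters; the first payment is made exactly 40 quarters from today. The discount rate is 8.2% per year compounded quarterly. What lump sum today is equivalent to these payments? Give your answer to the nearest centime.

Ordinary annuity of 44 payments, first payment at period 40.
Periodic rate r = 0.082/4 per quarter; n is counted in quarters.
The ordinary-annuity PV formula values the stream one period before the first payment (period 39); discount that back 39 periods:
PV₀ = 17,700 × [1 − (1+r)^−44] / r × (1+r)^−39 = CHF 231,073.53

CHF 231,073.53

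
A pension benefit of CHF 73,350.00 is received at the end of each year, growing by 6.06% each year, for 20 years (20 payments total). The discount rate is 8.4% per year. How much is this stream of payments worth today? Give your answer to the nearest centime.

Periodic rate r = 0.084 per year.
Growing ordinary annuity: PV = PMT₁ × [1 − ((1+g)/(1+r))^n] / (r − g) = 73,350 × [1 − ((1+0.0606)/(1+r))^20] / (r − 0.0606) = CHF 1,108,654.42.

CHF 1,108,654.42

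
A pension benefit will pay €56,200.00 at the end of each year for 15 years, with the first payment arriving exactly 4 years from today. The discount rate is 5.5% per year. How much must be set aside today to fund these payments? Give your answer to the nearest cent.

Ordinary annuity of 15 payments, first payment at period 4.
Periodic rate r = 0.055 per year.
The ordinary-annuity PV formula values the stream one period before the first payment (period 3); discount that back 3 periods:
PV₀ = 56,200 × [1 − (1+r)^−15] / r × (1+r)^−3 = €480,405.53

€480,405.53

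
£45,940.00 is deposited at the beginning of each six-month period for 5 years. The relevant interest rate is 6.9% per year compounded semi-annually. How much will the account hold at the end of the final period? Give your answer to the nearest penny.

£556,247.03

This is an annuity due: 10 deposits of £45,940.00 at the beginning of each six-month period.
Periodic rate r = 0.069/2 per half-year; n is counted in half-years.
FV = PMT × [((1+r)^n − 1)/r] × (1+r) = 45,940 × [(1+r)^10 − 1] / r × (1+r) = £556,247.03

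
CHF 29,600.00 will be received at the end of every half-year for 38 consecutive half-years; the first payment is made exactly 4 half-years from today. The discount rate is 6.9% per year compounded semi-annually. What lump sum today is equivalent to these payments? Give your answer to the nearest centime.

CHF 561,402.11

Ordinary annuity of 38 payments, first payment at period 4.
Periodic rate r = 0.069/2 per half-year; n is counted in half-years.
The ordinary-annuity PV formula values the stream one period before the first payment (period 3); discount that back 3 periods:
PV₀ = 29,600 × [1 − (1+r)^−38] / r × (1+r)^−3 = CHF 561,402.11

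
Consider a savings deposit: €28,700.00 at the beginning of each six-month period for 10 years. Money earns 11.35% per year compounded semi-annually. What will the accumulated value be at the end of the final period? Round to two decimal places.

This is an annuity due: 20 deposits of €28,700.00 at the beginning of each six-month period.
Periodic rate r = 0.1135/2 per half-year; n is counted in half-years.
FV = PMT × [((1+r)^n − 1)/r] × (1+r) = 28,700 × [(1+r)^20 − 1] / r × (1+r) = €1,077,455.77

€1,077,455.77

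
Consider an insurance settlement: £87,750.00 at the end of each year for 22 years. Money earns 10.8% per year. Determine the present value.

This is an ordinary annuity: 22 payments of £87,750.00 at the end of each year.
Periodic rate r = 0.108 per year.
PV = PMT × [(1 − (1+r)^−n)/r] = 87,750 × [1 − (1+r)^−22] / r = £727,396.26

£727,396.26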